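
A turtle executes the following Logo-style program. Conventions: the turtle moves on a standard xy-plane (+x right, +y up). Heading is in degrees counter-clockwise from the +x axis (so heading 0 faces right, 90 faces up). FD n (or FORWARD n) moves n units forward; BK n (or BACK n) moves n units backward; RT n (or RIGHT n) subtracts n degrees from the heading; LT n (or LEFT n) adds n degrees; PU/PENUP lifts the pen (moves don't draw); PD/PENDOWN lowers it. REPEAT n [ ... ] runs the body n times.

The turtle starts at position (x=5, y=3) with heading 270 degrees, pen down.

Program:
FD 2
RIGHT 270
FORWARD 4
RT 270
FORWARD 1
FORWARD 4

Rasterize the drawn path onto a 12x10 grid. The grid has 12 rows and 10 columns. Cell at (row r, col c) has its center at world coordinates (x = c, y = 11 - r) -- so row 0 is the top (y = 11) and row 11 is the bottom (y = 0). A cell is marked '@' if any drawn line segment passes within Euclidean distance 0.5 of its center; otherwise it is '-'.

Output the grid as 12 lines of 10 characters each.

Segment 0: (5,3) -> (5,1)
Segment 1: (5,1) -> (9,1)
Segment 2: (9,1) -> (9,2)
Segment 3: (9,2) -> (9,6)

Answer: ----------
----------
----------
----------
----------
---------@
---------@
---------@
-----@---@
-----@---@
-----@@@@@
----------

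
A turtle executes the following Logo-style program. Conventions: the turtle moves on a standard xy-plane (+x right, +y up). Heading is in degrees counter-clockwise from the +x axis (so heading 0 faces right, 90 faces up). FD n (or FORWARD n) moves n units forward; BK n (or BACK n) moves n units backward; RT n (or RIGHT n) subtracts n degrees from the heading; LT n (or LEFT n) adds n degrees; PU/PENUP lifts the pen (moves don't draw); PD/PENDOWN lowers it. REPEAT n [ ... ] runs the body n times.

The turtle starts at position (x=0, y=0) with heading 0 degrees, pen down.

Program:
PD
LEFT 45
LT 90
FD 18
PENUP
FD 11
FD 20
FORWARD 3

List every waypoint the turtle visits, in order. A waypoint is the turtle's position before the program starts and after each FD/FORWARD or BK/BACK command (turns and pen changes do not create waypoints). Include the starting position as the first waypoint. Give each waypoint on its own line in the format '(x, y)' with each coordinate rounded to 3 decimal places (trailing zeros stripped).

Answer: (0, 0)
(-12.728, 12.728)
(-20.506, 20.506)
(-34.648, 34.648)
(-36.77, 36.77)

Derivation:
Executing turtle program step by step:
Start: pos=(0,0), heading=0, pen down
PD: pen down
LT 45: heading 0 -> 45
LT 90: heading 45 -> 135
FD 18: (0,0) -> (-12.728,12.728) [heading=135, draw]
PU: pen up
FD 11: (-12.728,12.728) -> (-20.506,20.506) [heading=135, move]
FD 20: (-20.506,20.506) -> (-34.648,34.648) [heading=135, move]
FD 3: (-34.648,34.648) -> (-36.77,36.77) [heading=135, move]
Final: pos=(-36.77,36.77), heading=135, 1 segment(s) drawn
Waypoints (5 total):
(0, 0)
(-12.728, 12.728)
(-20.506, 20.506)
(-34.648, 34.648)
(-36.77, 36.77)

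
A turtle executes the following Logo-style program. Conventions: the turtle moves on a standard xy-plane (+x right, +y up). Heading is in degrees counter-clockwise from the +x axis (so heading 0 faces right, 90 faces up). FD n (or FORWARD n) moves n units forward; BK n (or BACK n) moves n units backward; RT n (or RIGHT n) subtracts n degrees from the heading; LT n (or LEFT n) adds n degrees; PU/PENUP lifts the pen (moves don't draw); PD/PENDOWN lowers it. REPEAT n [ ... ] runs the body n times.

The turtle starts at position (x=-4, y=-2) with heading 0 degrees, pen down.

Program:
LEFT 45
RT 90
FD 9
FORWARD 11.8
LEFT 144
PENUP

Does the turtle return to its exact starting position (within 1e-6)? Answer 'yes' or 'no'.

Answer: no

Derivation:
Executing turtle program step by step:
Start: pos=(-4,-2), heading=0, pen down
LT 45: heading 0 -> 45
RT 90: heading 45 -> 315
FD 9: (-4,-2) -> (2.364,-8.364) [heading=315, draw]
FD 11.8: (2.364,-8.364) -> (10.708,-16.708) [heading=315, draw]
LT 144: heading 315 -> 99
PU: pen up
Final: pos=(10.708,-16.708), heading=99, 2 segment(s) drawn

Start position: (-4, -2)
Final position: (10.708, -16.708)
Distance = 20.8; >= 1e-6 -> NOT closed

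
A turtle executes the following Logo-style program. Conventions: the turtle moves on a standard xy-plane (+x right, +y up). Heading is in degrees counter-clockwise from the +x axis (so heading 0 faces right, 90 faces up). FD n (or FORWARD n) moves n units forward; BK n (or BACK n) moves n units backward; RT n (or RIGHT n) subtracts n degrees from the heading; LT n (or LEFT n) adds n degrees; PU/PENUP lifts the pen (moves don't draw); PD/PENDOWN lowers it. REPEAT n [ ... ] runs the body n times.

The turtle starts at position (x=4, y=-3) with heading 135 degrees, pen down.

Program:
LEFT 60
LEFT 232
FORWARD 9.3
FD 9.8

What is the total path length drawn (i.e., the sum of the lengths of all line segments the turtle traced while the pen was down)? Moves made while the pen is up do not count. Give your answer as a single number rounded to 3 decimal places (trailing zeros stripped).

Executing turtle program step by step:
Start: pos=(4,-3), heading=135, pen down
LT 60: heading 135 -> 195
LT 232: heading 195 -> 67
FD 9.3: (4,-3) -> (7.634,5.561) [heading=67, draw]
FD 9.8: (7.634,5.561) -> (11.463,14.582) [heading=67, draw]
Final: pos=(11.463,14.582), heading=67, 2 segment(s) drawn

Segment lengths:
  seg 1: (4,-3) -> (7.634,5.561), length = 9.3
  seg 2: (7.634,5.561) -> (11.463,14.582), length = 9.8
Total = 19.1

Answer: 19.1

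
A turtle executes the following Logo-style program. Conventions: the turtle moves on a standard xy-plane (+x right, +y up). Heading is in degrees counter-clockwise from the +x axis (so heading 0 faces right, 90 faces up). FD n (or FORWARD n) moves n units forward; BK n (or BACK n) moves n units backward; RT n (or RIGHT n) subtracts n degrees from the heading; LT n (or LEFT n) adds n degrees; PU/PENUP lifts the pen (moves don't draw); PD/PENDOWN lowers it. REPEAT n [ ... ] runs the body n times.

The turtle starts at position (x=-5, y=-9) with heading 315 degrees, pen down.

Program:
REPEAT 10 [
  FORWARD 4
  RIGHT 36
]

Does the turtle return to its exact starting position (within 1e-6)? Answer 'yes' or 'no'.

Answer: yes

Derivation:
Executing turtle program step by step:
Start: pos=(-5,-9), heading=315, pen down
REPEAT 10 [
  -- iteration 1/10 --
  FD 4: (-5,-9) -> (-2.172,-11.828) [heading=315, draw]
  RT 36: heading 315 -> 279
  -- iteration 2/10 --
  FD 4: (-2.172,-11.828) -> (-1.546,-15.779) [heading=279, draw]
  RT 36: heading 279 -> 243
  -- iteration 3/10 --
  FD 4: (-1.546,-15.779) -> (-3.362,-19.343) [heading=243, draw]
  RT 36: heading 243 -> 207
  -- iteration 4/10 --
  FD 4: (-3.362,-19.343) -> (-6.926,-21.159) [heading=207, draw]
  RT 36: heading 207 -> 171
  -- iteration 5/10 --
  FD 4: (-6.926,-21.159) -> (-10.877,-20.533) [heading=171, draw]
  RT 36: heading 171 -> 135
  -- iteration 6/10 --
  FD 4: (-10.877,-20.533) -> (-13.705,-17.705) [heading=135, draw]
  RT 36: heading 135 -> 99
  -- iteration 7/10 --
  FD 4: (-13.705,-17.705) -> (-14.331,-13.754) [heading=99, draw]
  RT 36: heading 99 -> 63
  -- iteration 8/10 --
  FD 4: (-14.331,-13.754) -> (-12.515,-10.19) [heading=63, draw]
  RT 36: heading 63 -> 27
  -- iteration 9/10 --
  FD 4: (-12.515,-10.19) -> (-8.951,-8.374) [heading=27, draw]
  RT 36: heading 27 -> 351
  -- iteration 10/10 --
  FD 4: (-8.951,-8.374) -> (-5,-9) [heading=351, draw]
  RT 36: heading 351 -> 315
]
Final: pos=(-5,-9), heading=315, 10 segment(s) drawn

Start position: (-5, -9)
Final position: (-5, -9)
Distance = 0; < 1e-6 -> CLOSED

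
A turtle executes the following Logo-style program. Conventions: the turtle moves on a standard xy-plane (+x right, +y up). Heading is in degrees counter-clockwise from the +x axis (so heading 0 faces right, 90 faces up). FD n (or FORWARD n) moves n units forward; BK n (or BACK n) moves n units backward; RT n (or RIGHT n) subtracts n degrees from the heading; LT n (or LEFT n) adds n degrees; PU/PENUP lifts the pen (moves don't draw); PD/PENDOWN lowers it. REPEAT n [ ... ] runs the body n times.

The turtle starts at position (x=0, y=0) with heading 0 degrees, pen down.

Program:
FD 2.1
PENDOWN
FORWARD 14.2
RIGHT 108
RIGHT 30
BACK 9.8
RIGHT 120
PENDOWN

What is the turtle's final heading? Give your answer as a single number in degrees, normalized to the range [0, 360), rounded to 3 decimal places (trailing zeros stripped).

Answer: 102

Derivation:
Executing turtle program step by step:
Start: pos=(0,0), heading=0, pen down
FD 2.1: (0,0) -> (2.1,0) [heading=0, draw]
PD: pen down
FD 14.2: (2.1,0) -> (16.3,0) [heading=0, draw]
RT 108: heading 0 -> 252
RT 30: heading 252 -> 222
BK 9.8: (16.3,0) -> (23.583,6.557) [heading=222, draw]
RT 120: heading 222 -> 102
PD: pen down
Final: pos=(23.583,6.557), heading=102, 3 segment(s) drawn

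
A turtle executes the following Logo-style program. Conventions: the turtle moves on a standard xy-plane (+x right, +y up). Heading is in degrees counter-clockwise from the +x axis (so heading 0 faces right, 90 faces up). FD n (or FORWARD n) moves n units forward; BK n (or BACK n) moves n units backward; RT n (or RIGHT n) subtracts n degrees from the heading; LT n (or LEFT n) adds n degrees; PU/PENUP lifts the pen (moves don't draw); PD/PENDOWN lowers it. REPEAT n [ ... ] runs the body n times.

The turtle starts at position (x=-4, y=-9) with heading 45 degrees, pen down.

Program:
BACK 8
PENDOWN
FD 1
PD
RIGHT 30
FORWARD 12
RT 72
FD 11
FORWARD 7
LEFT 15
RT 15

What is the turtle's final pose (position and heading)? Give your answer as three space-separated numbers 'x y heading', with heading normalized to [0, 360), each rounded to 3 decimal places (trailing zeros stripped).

Answer: 12.445 -25.94 303

Derivation:
Executing turtle program step by step:
Start: pos=(-4,-9), heading=45, pen down
BK 8: (-4,-9) -> (-9.657,-14.657) [heading=45, draw]
PD: pen down
FD 1: (-9.657,-14.657) -> (-8.95,-13.95) [heading=45, draw]
PD: pen down
RT 30: heading 45 -> 15
FD 12: (-8.95,-13.95) -> (2.641,-10.844) [heading=15, draw]
RT 72: heading 15 -> 303
FD 11: (2.641,-10.844) -> (8.632,-20.069) [heading=303, draw]
FD 7: (8.632,-20.069) -> (12.445,-25.94) [heading=303, draw]
LT 15: heading 303 -> 318
RT 15: heading 318 -> 303
Final: pos=(12.445,-25.94), heading=303, 5 segment(s) drawn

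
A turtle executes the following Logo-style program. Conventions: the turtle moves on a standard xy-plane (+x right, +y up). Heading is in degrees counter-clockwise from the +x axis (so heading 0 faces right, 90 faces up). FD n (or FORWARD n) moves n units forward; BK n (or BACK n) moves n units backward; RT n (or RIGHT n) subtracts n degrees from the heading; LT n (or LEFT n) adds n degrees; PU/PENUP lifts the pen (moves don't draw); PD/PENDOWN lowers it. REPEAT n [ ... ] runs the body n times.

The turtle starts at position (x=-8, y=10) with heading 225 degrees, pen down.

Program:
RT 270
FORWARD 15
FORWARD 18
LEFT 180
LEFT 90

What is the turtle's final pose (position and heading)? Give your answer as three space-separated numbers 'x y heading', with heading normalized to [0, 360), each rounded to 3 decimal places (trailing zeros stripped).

Answer: 15.335 -13.335 225

Derivation:
Executing turtle program step by step:
Start: pos=(-8,10), heading=225, pen down
RT 270: heading 225 -> 315
FD 15: (-8,10) -> (2.607,-0.607) [heading=315, draw]
FD 18: (2.607,-0.607) -> (15.335,-13.335) [heading=315, draw]
LT 180: heading 315 -> 135
LT 90: heading 135 -> 225
Final: pos=(15.335,-13.335), heading=225, 2 segment(s) drawn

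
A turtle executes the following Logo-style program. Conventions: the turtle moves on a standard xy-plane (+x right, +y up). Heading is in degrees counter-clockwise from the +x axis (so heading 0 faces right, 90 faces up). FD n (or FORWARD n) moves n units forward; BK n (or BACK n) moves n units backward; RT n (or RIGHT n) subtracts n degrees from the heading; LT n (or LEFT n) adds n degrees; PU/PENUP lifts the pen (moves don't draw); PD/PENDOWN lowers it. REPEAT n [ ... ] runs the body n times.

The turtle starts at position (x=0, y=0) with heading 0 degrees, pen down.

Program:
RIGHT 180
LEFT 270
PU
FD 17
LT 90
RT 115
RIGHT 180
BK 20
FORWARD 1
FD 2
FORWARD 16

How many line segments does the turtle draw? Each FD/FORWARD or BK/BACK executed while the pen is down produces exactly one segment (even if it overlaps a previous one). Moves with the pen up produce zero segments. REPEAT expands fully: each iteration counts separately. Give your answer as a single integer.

Executing turtle program step by step:
Start: pos=(0,0), heading=0, pen down
RT 180: heading 0 -> 180
LT 270: heading 180 -> 90
PU: pen up
FD 17: (0,0) -> (0,17) [heading=90, move]
LT 90: heading 90 -> 180
RT 115: heading 180 -> 65
RT 180: heading 65 -> 245
BK 20: (0,17) -> (8.452,35.126) [heading=245, move]
FD 1: (8.452,35.126) -> (8.03,34.22) [heading=245, move]
FD 2: (8.03,34.22) -> (7.185,32.407) [heading=245, move]
FD 16: (7.185,32.407) -> (0.423,17.906) [heading=245, move]
Final: pos=(0.423,17.906), heading=245, 0 segment(s) drawn
Segments drawn: 0

Answer: 0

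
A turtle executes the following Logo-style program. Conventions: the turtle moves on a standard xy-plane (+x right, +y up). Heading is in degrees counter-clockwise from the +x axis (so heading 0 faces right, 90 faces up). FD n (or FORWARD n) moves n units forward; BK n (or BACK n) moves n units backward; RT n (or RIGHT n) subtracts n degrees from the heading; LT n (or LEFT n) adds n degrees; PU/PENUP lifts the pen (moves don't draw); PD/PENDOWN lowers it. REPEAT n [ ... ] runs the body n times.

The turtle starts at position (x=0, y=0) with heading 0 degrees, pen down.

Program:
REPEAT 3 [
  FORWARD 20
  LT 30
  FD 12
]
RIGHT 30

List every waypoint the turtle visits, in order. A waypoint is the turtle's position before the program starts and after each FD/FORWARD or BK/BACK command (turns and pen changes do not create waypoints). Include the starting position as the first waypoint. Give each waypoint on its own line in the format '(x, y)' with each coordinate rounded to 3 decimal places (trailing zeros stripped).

Executing turtle program step by step:
Start: pos=(0,0), heading=0, pen down
REPEAT 3 [
  -- iteration 1/3 --
  FD 20: (0,0) -> (20,0) [heading=0, draw]
  LT 30: heading 0 -> 30
  FD 12: (20,0) -> (30.392,6) [heading=30, draw]
  -- iteration 2/3 --
  FD 20: (30.392,6) -> (47.713,16) [heading=30, draw]
  LT 30: heading 30 -> 60
  FD 12: (47.713,16) -> (53.713,26.392) [heading=60, draw]
  -- iteration 3/3 --
  FD 20: (53.713,26.392) -> (63.713,43.713) [heading=60, draw]
  LT 30: heading 60 -> 90
  FD 12: (63.713,43.713) -> (63.713,55.713) [heading=90, draw]
]
RT 30: heading 90 -> 60
Final: pos=(63.713,55.713), heading=60, 6 segment(s) drawn
Waypoints (7 total):
(0, 0)
(20, 0)
(30.392, 6)
(47.713, 16)
(53.713, 26.392)
(63.713, 43.713)
(63.713, 55.713)

Answer: (0, 0)
(20, 0)
(30.392, 6)
(47.713, 16)
(53.713, 26.392)
(63.713, 43.713)
(63.713, 55.713)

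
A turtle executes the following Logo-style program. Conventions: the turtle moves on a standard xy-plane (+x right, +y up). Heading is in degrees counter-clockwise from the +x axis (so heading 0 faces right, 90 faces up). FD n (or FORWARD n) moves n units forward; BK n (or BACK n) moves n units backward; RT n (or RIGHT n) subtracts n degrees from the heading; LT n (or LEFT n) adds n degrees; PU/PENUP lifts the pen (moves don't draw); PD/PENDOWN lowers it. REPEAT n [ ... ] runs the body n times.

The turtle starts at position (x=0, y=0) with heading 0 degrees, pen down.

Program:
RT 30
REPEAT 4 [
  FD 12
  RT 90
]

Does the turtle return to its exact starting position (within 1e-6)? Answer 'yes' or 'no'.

Executing turtle program step by step:
Start: pos=(0,0), heading=0, pen down
RT 30: heading 0 -> 330
REPEAT 4 [
  -- iteration 1/4 --
  FD 12: (0,0) -> (10.392,-6) [heading=330, draw]
  RT 90: heading 330 -> 240
  -- iteration 2/4 --
  FD 12: (10.392,-6) -> (4.392,-16.392) [heading=240, draw]
  RT 90: heading 240 -> 150
  -- iteration 3/4 --
  FD 12: (4.392,-16.392) -> (-6,-10.392) [heading=150, draw]
  RT 90: heading 150 -> 60
  -- iteration 4/4 --
  FD 12: (-6,-10.392) -> (0,0) [heading=60, draw]
  RT 90: heading 60 -> 330
]
Final: pos=(0,0), heading=330, 4 segment(s) drawn

Start position: (0, 0)
Final position: (0, 0)
Distance = 0; < 1e-6 -> CLOSED

Answer: yes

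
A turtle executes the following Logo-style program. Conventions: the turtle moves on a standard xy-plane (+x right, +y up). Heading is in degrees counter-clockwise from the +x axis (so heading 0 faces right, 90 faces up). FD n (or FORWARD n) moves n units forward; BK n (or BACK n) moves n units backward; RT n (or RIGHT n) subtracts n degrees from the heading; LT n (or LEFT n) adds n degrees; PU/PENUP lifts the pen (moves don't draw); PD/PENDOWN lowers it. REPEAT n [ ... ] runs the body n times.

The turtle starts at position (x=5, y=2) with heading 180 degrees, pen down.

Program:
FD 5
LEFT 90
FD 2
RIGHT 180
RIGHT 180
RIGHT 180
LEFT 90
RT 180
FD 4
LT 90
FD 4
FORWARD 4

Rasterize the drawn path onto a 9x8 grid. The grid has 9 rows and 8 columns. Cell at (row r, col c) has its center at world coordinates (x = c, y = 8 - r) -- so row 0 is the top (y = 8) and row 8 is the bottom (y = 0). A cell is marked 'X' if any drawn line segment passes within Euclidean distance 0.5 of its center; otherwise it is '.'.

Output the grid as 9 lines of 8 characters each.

Answer: ....X...
....X...
....X...
....X...
....X...
....X...
XXXXXX..
X...X...
XXXXX...

Derivation:
Segment 0: (5,2) -> (0,2)
Segment 1: (0,2) -> (-0,0)
Segment 2: (-0,0) -> (4,0)
Segment 3: (4,0) -> (4,4)
Segment 4: (4,4) -> (4,8)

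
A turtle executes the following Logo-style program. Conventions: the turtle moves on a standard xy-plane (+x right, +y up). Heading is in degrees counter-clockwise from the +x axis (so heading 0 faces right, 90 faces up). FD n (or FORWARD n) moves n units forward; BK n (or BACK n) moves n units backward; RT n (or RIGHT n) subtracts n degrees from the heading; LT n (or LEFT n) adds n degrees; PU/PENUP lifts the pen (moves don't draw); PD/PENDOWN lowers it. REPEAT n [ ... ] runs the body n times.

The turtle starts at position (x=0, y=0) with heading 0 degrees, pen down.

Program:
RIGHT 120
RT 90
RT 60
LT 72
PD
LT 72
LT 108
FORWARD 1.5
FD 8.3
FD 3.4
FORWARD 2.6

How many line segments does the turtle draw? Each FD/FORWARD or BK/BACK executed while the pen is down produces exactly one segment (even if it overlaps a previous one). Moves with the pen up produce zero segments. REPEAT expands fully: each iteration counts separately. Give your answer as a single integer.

Executing turtle program step by step:
Start: pos=(0,0), heading=0, pen down
RT 120: heading 0 -> 240
RT 90: heading 240 -> 150
RT 60: heading 150 -> 90
LT 72: heading 90 -> 162
PD: pen down
LT 72: heading 162 -> 234
LT 108: heading 234 -> 342
FD 1.5: (0,0) -> (1.427,-0.464) [heading=342, draw]
FD 8.3: (1.427,-0.464) -> (9.32,-3.028) [heading=342, draw]
FD 3.4: (9.32,-3.028) -> (12.554,-4.079) [heading=342, draw]
FD 2.6: (12.554,-4.079) -> (15.027,-4.882) [heading=342, draw]
Final: pos=(15.027,-4.882), heading=342, 4 segment(s) drawn
Segments drawn: 4

Answer: 4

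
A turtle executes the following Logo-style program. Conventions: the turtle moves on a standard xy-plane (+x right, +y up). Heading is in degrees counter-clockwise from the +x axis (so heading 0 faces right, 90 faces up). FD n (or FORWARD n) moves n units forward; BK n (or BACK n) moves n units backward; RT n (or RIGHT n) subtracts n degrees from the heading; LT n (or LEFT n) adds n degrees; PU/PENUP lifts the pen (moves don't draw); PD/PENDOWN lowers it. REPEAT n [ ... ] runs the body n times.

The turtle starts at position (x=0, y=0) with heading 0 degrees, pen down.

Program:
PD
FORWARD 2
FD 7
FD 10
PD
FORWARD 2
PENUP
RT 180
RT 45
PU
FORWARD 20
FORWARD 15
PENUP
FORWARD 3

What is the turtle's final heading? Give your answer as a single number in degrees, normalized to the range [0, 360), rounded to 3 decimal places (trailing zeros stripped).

Answer: 135

Derivation:
Executing turtle program step by step:
Start: pos=(0,0), heading=0, pen down
PD: pen down
FD 2: (0,0) -> (2,0) [heading=0, draw]
FD 7: (2,0) -> (9,0) [heading=0, draw]
FD 10: (9,0) -> (19,0) [heading=0, draw]
PD: pen down
FD 2: (19,0) -> (21,0) [heading=0, draw]
PU: pen up
RT 180: heading 0 -> 180
RT 45: heading 180 -> 135
PU: pen up
FD 20: (21,0) -> (6.858,14.142) [heading=135, move]
FD 15: (6.858,14.142) -> (-3.749,24.749) [heading=135, move]
PU: pen up
FD 3: (-3.749,24.749) -> (-5.87,26.87) [heading=135, move]
Final: pos=(-5.87,26.87), heading=135, 4 segment(s) drawn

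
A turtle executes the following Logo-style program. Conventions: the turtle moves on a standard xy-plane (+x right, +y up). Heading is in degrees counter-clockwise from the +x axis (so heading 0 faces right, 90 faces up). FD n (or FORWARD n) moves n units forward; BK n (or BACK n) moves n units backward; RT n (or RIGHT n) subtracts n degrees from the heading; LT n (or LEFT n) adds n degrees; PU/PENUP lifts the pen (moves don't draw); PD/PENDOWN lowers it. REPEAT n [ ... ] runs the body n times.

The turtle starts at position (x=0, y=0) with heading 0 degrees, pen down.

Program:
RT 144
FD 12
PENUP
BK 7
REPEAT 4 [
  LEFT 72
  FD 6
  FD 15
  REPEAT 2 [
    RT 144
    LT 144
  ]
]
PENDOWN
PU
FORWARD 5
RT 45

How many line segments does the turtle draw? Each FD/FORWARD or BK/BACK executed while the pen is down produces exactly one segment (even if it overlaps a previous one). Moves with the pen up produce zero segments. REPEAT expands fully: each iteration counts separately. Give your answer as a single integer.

Answer: 1

Derivation:
Executing turtle program step by step:
Start: pos=(0,0), heading=0, pen down
RT 144: heading 0 -> 216
FD 12: (0,0) -> (-9.708,-7.053) [heading=216, draw]
PU: pen up
BK 7: (-9.708,-7.053) -> (-4.045,-2.939) [heading=216, move]
REPEAT 4 [
  -- iteration 1/4 --
  LT 72: heading 216 -> 288
  FD 6: (-4.045,-2.939) -> (-2.191,-8.645) [heading=288, move]
  FD 15: (-2.191,-8.645) -> (2.444,-22.911) [heading=288, move]
  REPEAT 2 [
    -- iteration 1/2 --
    RT 144: heading 288 -> 144
    LT 144: heading 144 -> 288
    -- iteration 2/2 --
    RT 144: heading 288 -> 144
    LT 144: heading 144 -> 288
  ]
  -- iteration 2/4 --
  LT 72: heading 288 -> 0
  FD 6: (2.444,-22.911) -> (8.444,-22.911) [heading=0, move]
  FD 15: (8.444,-22.911) -> (23.444,-22.911) [heading=0, move]
  REPEAT 2 [
    -- iteration 1/2 --
    RT 144: heading 0 -> 216
    LT 144: heading 216 -> 0
    -- iteration 2/2 --
    RT 144: heading 0 -> 216
    LT 144: heading 216 -> 0
  ]
  -- iteration 3/4 --
  LT 72: heading 0 -> 72
  FD 6: (23.444,-22.911) -> (25.298,-17.205) [heading=72, move]
  FD 15: (25.298,-17.205) -> (29.934,-2.939) [heading=72, move]
  REPEAT 2 [
    -- iteration 1/2 --
    RT 144: heading 72 -> 288
    LT 144: heading 288 -> 72
    -- iteration 2/2 --
    RT 144: heading 72 -> 288
    LT 144: heading 288 -> 72
  ]
  -- iteration 4/4 --
  LT 72: heading 72 -> 144
  FD 6: (29.934,-2.939) -> (25.08,0.588) [heading=144, move]
  FD 15: (25.08,0.588) -> (12.944,9.405) [heading=144, move]
  REPEAT 2 [
    -- iteration 1/2 --
    RT 144: heading 144 -> 0
    LT 144: heading 0 -> 144
    -- iteration 2/2 --
    RT 144: heading 144 -> 0
    LT 144: heading 0 -> 144
  ]
]
PD: pen down
PU: pen up
FD 5: (12.944,9.405) -> (8.899,12.343) [heading=144, move]
RT 45: heading 144 -> 99
Final: pos=(8.899,12.343), heading=99, 1 segment(s) drawn
Segments drawn: 1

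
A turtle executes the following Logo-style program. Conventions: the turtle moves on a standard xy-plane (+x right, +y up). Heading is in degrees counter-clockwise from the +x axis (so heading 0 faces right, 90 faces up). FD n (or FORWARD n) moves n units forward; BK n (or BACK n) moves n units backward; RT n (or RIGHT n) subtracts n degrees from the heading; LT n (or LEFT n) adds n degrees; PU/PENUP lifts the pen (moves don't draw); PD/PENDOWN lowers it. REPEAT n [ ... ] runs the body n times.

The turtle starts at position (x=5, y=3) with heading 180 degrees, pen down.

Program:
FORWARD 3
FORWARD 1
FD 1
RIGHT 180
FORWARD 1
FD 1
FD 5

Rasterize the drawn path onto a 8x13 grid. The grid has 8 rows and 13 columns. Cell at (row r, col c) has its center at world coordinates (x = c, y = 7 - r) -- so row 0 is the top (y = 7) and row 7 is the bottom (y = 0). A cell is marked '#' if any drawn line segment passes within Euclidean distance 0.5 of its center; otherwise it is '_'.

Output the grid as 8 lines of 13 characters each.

Answer: _____________
_____________
_____________
_____________
########_____
_____________
_____________
_____________

Derivation:
Segment 0: (5,3) -> (2,3)
Segment 1: (2,3) -> (1,3)
Segment 2: (1,3) -> (0,3)
Segment 3: (0,3) -> (1,3)
Segment 4: (1,3) -> (2,3)
Segment 5: (2,3) -> (7,3)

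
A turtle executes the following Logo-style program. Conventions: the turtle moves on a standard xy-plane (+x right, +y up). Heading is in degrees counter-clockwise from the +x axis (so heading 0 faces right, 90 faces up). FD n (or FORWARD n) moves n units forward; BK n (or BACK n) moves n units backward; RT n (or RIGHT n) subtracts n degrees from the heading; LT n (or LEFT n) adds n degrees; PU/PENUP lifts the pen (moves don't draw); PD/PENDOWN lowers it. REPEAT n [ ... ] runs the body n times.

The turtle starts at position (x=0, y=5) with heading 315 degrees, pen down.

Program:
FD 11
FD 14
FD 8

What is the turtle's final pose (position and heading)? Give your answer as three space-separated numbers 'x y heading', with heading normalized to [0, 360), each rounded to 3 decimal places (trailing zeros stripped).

Answer: 23.335 -18.335 315

Derivation:
Executing turtle program step by step:
Start: pos=(0,5), heading=315, pen down
FD 11: (0,5) -> (7.778,-2.778) [heading=315, draw]
FD 14: (7.778,-2.778) -> (17.678,-12.678) [heading=315, draw]
FD 8: (17.678,-12.678) -> (23.335,-18.335) [heading=315, draw]
Final: pos=(23.335,-18.335), heading=315, 3 segment(s) drawn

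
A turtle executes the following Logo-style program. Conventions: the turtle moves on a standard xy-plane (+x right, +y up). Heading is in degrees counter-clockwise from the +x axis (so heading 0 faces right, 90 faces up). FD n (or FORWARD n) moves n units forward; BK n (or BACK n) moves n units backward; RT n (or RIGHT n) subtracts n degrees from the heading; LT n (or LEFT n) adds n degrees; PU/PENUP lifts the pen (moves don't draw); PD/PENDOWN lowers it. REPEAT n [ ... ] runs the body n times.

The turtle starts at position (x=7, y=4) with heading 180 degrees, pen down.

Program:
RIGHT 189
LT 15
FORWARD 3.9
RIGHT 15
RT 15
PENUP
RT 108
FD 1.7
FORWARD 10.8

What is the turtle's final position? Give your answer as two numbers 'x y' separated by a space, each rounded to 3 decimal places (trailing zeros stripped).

Executing turtle program step by step:
Start: pos=(7,4), heading=180, pen down
RT 189: heading 180 -> 351
LT 15: heading 351 -> 6
FD 3.9: (7,4) -> (10.879,4.408) [heading=6, draw]
RT 15: heading 6 -> 351
RT 15: heading 351 -> 336
PU: pen up
RT 108: heading 336 -> 228
FD 1.7: (10.879,4.408) -> (9.741,3.144) [heading=228, move]
FD 10.8: (9.741,3.144) -> (2.515,-4.882) [heading=228, move]
Final: pos=(2.515,-4.882), heading=228, 1 segment(s) drawn

Answer: 2.515 -4.882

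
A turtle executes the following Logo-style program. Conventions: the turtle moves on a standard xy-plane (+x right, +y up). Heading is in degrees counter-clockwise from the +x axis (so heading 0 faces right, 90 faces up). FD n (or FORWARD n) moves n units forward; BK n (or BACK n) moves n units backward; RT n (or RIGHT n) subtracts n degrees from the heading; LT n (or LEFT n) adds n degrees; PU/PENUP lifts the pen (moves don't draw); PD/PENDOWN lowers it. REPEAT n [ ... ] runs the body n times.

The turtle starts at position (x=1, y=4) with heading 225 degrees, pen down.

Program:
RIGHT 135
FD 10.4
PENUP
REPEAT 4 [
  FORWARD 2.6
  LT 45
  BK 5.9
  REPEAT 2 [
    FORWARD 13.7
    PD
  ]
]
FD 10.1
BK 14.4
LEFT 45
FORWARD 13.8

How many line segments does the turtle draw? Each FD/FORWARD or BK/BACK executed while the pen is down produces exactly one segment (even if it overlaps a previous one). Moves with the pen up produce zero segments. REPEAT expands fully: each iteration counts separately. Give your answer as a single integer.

Answer: 17

Derivation:
Executing turtle program step by step:
Start: pos=(1,4), heading=225, pen down
RT 135: heading 225 -> 90
FD 10.4: (1,4) -> (1,14.4) [heading=90, draw]
PU: pen up
REPEAT 4 [
  -- iteration 1/4 --
  FD 2.6: (1,14.4) -> (1,17) [heading=90, move]
  LT 45: heading 90 -> 135
  BK 5.9: (1,17) -> (5.172,12.828) [heading=135, move]
  REPEAT 2 [
    -- iteration 1/2 --
    FD 13.7: (5.172,12.828) -> (-4.515,22.515) [heading=135, move]
    PD: pen down
    -- iteration 2/2 --
    FD 13.7: (-4.515,22.515) -> (-14.203,32.203) [heading=135, draw]
    PD: pen down
  ]
  -- iteration 2/4 --
  FD 2.6: (-14.203,32.203) -> (-16.041,34.041) [heading=135, draw]
  LT 45: heading 135 -> 180
  BK 5.9: (-16.041,34.041) -> (-10.141,34.041) [heading=180, draw]
  REPEAT 2 [
    -- iteration 1/2 --
    FD 13.7: (-10.141,34.041) -> (-23.841,34.041) [heading=180, draw]
    PD: pen down
    -- iteration 2/2 --
    FD 13.7: (-23.841,34.041) -> (-37.541,34.041) [heading=180, draw]
    PD: pen down
  ]
  -- iteration 3/4 --
  FD 2.6: (-37.541,34.041) -> (-40.141,34.041) [heading=180, draw]
  LT 45: heading 180 -> 225
  BK 5.9: (-40.141,34.041) -> (-35.969,38.213) [heading=225, draw]
  REPEAT 2 [
    -- iteration 1/2 --
    FD 13.7: (-35.969,38.213) -> (-45.657,28.526) [heading=225, draw]
    PD: pen down
    -- iteration 2/2 --
    FD 13.7: (-45.657,28.526) -> (-55.344,18.838) [heading=225, draw]
    PD: pen down
  ]
  -- iteration 4/4 --
  FD 2.6: (-55.344,18.838) -> (-57.183,17) [heading=225, draw]
  LT 45: heading 225 -> 270
  BK 5.9: (-57.183,17) -> (-57.183,22.9) [heading=270, draw]
  REPEAT 2 [
    -- iteration 1/2 --
    FD 13.7: (-57.183,22.9) -> (-57.183,9.2) [heading=270, draw]
    PD: pen down
    -- iteration 2/2 --
    FD 13.7: (-57.183,9.2) -> (-57.183,-4.5) [heading=270, draw]
    PD: pen down
  ]
]
FD 10.1: (-57.183,-4.5) -> (-57.183,-14.6) [heading=270, draw]
BK 14.4: (-57.183,-14.6) -> (-57.183,-0.2) [heading=270, draw]
LT 45: heading 270 -> 315
FD 13.8: (-57.183,-0.2) -> (-47.424,-9.958) [heading=315, draw]
Final: pos=(-47.424,-9.958), heading=315, 17 segment(s) drawn
Segments drawn: 17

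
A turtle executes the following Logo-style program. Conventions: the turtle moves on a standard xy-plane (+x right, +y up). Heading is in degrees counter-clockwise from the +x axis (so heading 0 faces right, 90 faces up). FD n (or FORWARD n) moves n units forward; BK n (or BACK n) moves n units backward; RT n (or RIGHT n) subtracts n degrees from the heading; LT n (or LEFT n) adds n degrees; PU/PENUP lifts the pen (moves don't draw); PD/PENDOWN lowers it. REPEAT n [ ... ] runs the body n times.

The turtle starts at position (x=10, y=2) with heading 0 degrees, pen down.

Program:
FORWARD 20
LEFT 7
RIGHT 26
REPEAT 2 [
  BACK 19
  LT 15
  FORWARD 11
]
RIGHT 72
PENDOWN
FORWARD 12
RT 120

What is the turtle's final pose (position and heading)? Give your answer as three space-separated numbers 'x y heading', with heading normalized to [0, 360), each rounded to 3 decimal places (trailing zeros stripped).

Answer: 20.67 0.347 179

Derivation:
Executing turtle program step by step:
Start: pos=(10,2), heading=0, pen down
FD 20: (10,2) -> (30,2) [heading=0, draw]
LT 7: heading 0 -> 7
RT 26: heading 7 -> 341
REPEAT 2 [
  -- iteration 1/2 --
  BK 19: (30,2) -> (12.035,8.186) [heading=341, draw]
  LT 15: heading 341 -> 356
  FD 11: (12.035,8.186) -> (23.008,7.418) [heading=356, draw]
  -- iteration 2/2 --
  BK 19: (23.008,7.418) -> (4.055,8.744) [heading=356, draw]
  LT 15: heading 356 -> 11
  FD 11: (4.055,8.744) -> (14.853,10.843) [heading=11, draw]
]
RT 72: heading 11 -> 299
PD: pen down
FD 12: (14.853,10.843) -> (20.67,0.347) [heading=299, draw]
RT 120: heading 299 -> 179
Final: pos=(20.67,0.347), heading=179, 6 segment(s) drawn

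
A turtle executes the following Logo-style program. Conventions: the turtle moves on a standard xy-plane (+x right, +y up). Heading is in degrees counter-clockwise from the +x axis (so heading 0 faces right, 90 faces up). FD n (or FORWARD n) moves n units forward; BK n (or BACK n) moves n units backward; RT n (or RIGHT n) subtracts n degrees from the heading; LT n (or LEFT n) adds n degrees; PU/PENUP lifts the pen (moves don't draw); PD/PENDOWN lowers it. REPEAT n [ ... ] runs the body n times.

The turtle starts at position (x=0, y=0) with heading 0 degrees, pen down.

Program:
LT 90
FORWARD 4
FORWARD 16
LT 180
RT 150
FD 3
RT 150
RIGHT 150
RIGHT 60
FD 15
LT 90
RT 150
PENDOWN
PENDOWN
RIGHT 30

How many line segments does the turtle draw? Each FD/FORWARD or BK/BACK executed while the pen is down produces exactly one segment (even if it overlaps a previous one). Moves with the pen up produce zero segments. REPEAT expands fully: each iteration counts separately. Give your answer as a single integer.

Answer: 4

Derivation:
Executing turtle program step by step:
Start: pos=(0,0), heading=0, pen down
LT 90: heading 0 -> 90
FD 4: (0,0) -> (0,4) [heading=90, draw]
FD 16: (0,4) -> (0,20) [heading=90, draw]
LT 180: heading 90 -> 270
RT 150: heading 270 -> 120
FD 3: (0,20) -> (-1.5,22.598) [heading=120, draw]
RT 150: heading 120 -> 330
RT 150: heading 330 -> 180
RT 60: heading 180 -> 120
FD 15: (-1.5,22.598) -> (-9,35.588) [heading=120, draw]
LT 90: heading 120 -> 210
RT 150: heading 210 -> 60
PD: pen down
PD: pen down
RT 30: heading 60 -> 30
Final: pos=(-9,35.588), heading=30, 4 segment(s) drawn
Segments drawn: 4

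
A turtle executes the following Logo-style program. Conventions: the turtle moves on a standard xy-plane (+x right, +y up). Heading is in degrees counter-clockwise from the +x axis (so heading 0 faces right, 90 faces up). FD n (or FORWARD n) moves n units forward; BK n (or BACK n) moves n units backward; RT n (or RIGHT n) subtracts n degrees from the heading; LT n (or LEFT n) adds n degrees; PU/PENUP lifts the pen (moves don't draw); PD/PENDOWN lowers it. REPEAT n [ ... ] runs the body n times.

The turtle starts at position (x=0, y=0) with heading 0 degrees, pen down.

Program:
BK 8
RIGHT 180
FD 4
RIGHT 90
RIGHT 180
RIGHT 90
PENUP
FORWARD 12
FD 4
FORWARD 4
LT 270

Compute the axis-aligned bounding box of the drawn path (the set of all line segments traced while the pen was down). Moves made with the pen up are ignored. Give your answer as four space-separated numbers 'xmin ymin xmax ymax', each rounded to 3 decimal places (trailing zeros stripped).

Executing turtle program step by step:
Start: pos=(0,0), heading=0, pen down
BK 8: (0,0) -> (-8,0) [heading=0, draw]
RT 180: heading 0 -> 180
FD 4: (-8,0) -> (-12,0) [heading=180, draw]
RT 90: heading 180 -> 90
RT 180: heading 90 -> 270
RT 90: heading 270 -> 180
PU: pen up
FD 12: (-12,0) -> (-24,0) [heading=180, move]
FD 4: (-24,0) -> (-28,0) [heading=180, move]
FD 4: (-28,0) -> (-32,0) [heading=180, move]
LT 270: heading 180 -> 90
Final: pos=(-32,0), heading=90, 2 segment(s) drawn

Segment endpoints: x in {-12, -8, 0}, y in {0, 0}
xmin=-12, ymin=0, xmax=0, ymax=0

Answer: -12 0 0 0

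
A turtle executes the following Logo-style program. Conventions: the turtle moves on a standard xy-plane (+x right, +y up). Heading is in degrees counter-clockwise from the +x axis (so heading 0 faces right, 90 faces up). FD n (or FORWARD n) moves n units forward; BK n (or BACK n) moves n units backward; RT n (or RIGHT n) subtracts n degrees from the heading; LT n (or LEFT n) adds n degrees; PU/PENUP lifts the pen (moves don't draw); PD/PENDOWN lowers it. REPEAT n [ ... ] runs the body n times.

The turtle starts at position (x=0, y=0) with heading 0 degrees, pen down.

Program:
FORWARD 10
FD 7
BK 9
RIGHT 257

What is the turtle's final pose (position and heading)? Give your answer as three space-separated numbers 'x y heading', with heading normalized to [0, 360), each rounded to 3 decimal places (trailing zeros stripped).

Answer: 8 0 103

Derivation:
Executing turtle program step by step:
Start: pos=(0,0), heading=0, pen down
FD 10: (0,0) -> (10,0) [heading=0, draw]
FD 7: (10,0) -> (17,0) [heading=0, draw]
BK 9: (17,0) -> (8,0) [heading=0, draw]
RT 257: heading 0 -> 103
Final: pos=(8,0), heading=103, 3 segment(s) drawn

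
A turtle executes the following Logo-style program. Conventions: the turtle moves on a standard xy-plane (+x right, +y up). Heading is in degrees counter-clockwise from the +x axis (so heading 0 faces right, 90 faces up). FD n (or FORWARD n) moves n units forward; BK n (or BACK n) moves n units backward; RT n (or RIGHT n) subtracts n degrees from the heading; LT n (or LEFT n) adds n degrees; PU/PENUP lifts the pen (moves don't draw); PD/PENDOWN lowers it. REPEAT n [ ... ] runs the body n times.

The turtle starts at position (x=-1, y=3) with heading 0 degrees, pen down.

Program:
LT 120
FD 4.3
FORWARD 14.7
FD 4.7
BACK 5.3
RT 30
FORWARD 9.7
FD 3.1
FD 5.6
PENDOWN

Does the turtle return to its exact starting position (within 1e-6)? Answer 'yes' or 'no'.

Executing turtle program step by step:
Start: pos=(-1,3), heading=0, pen down
LT 120: heading 0 -> 120
FD 4.3: (-1,3) -> (-3.15,6.724) [heading=120, draw]
FD 14.7: (-3.15,6.724) -> (-10.5,19.454) [heading=120, draw]
FD 4.7: (-10.5,19.454) -> (-12.85,23.525) [heading=120, draw]
BK 5.3: (-12.85,23.525) -> (-10.2,18.935) [heading=120, draw]
RT 30: heading 120 -> 90
FD 9.7: (-10.2,18.935) -> (-10.2,28.635) [heading=90, draw]
FD 3.1: (-10.2,28.635) -> (-10.2,31.735) [heading=90, draw]
FD 5.6: (-10.2,31.735) -> (-10.2,37.335) [heading=90, draw]
PD: pen down
Final: pos=(-10.2,37.335), heading=90, 7 segment(s) drawn

Start position: (-1, 3)
Final position: (-10.2, 37.335)
Distance = 35.546; >= 1e-6 -> NOT closed

Answer: no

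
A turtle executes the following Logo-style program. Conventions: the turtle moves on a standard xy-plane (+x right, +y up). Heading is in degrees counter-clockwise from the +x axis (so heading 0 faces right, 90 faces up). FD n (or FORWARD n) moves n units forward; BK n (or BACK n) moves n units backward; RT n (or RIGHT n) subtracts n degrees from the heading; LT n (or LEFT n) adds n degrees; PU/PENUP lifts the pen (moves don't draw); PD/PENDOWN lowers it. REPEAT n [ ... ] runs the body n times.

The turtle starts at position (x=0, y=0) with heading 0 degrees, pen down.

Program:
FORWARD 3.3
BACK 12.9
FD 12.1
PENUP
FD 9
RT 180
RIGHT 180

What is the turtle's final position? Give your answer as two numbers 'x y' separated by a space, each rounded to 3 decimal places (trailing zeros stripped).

Answer: 11.5 0

Derivation:
Executing turtle program step by step:
Start: pos=(0,0), heading=0, pen down
FD 3.3: (0,0) -> (3.3,0) [heading=0, draw]
BK 12.9: (3.3,0) -> (-9.6,0) [heading=0, draw]
FD 12.1: (-9.6,0) -> (2.5,0) [heading=0, draw]
PU: pen up
FD 9: (2.5,0) -> (11.5,0) [heading=0, move]
RT 180: heading 0 -> 180
RT 180: heading 180 -> 0
Final: pos=(11.5,0), heading=0, 3 segment(s) drawn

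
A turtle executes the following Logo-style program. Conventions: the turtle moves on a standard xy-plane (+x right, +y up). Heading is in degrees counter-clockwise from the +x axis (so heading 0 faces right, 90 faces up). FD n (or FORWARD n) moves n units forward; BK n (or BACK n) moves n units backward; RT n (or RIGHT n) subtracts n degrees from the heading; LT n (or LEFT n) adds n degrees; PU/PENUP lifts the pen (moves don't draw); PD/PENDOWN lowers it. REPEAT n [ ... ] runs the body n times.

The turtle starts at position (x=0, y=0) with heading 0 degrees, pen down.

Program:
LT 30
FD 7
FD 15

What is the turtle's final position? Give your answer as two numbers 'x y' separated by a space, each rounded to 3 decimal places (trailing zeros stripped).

Executing turtle program step by step:
Start: pos=(0,0), heading=0, pen down
LT 30: heading 0 -> 30
FD 7: (0,0) -> (6.062,3.5) [heading=30, draw]
FD 15: (6.062,3.5) -> (19.053,11) [heading=30, draw]
Final: pos=(19.053,11), heading=30, 2 segment(s) drawn

Answer: 19.053 11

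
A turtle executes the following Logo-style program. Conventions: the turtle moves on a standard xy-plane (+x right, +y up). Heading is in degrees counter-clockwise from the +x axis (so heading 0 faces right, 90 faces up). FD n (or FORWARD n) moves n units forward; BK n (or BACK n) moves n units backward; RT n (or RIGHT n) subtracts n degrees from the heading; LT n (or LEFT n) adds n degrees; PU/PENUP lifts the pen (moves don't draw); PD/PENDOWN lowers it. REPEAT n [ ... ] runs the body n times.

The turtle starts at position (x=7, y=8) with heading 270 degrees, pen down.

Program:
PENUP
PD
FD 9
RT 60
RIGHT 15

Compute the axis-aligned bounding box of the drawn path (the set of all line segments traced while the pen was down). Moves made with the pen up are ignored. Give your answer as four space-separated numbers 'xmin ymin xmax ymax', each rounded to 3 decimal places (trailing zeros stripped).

Executing turtle program step by step:
Start: pos=(7,8), heading=270, pen down
PU: pen up
PD: pen down
FD 9: (7,8) -> (7,-1) [heading=270, draw]
RT 60: heading 270 -> 210
RT 15: heading 210 -> 195
Final: pos=(7,-1), heading=195, 1 segment(s) drawn

Segment endpoints: x in {7, 7}, y in {-1, 8}
xmin=7, ymin=-1, xmax=7, ymax=8

Answer: 7 -1 7 8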